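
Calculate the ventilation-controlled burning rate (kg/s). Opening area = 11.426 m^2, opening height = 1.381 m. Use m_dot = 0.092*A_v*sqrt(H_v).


sqrt(H_v) = 1.1752
m_dot = 0.092 * 11.426 * 1.1752 = 1.2353 kg/s

1.2353 kg/s


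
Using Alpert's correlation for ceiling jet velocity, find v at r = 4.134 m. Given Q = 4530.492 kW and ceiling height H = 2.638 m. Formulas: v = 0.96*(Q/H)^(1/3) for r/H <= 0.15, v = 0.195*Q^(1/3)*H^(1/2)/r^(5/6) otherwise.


r/H = 4.134 / 2.638 = 1.5671
r/H > 0.15, so v = 0.195*Q^(1/3)*H^(1/2)/r^(5/6)
Q^(1/3) = 16.547
H^(1/2) = 1.6242
r^(5/6) = 3.2632
v = 0.195 * 16.547 * 1.6242 / 3.2632 = 1.6060 m/s

1.6060 m/s


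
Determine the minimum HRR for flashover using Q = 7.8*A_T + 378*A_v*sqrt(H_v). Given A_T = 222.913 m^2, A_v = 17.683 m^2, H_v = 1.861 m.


7.8*A_T = 1738.7
sqrt(H_v) = 1.3642
378*A_v*sqrt(H_v) = 9118.4
Q = 1738.7 + 9118.4 = 10857 kW

10857 kW


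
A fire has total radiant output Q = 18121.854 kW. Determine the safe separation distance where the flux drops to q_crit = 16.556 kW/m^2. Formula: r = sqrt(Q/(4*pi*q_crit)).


4*pi*q_crit = 208.05
Q/(4*pi*q_crit) = 87.104
r = sqrt(87.104) = 9.3329 m

9.3329 m


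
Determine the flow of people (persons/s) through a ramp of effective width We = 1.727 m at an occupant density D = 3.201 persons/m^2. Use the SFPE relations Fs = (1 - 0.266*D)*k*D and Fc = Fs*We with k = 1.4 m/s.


1 - 0.266*D = 1 - 0.266*3.201 = 0.14853
Fs = 0.14853 * 1.4 * 3.201 = 0.66564 persons/(s*m)
Fc = 0.66564 * 1.727 = 1.1496 persons/s

1.1496 persons/s


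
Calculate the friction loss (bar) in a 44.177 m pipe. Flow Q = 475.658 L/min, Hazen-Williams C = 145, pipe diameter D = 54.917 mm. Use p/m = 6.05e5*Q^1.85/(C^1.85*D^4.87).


Q^1.85 = 89742
C^1.85 = 9966.2
D^4.87 = 2.9674e+08
p/m = 0.018359 bar/m
p_total = 0.018359 * 44.177 = 0.81104 bar

0.81104 bar


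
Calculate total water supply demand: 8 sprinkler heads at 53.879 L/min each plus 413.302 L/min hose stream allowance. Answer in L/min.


Sprinkler demand = 8 * 53.879 = 431.032 L/min
Total = 431.032 + 413.302 = 844.334 L/min

844.334 L/min


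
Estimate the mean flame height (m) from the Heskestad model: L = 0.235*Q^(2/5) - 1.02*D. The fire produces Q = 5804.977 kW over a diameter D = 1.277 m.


Q^(2/5) = 32.027
0.235 * Q^(2/5) = 7.5264
1.02 * D = 1.3025
L = 6.2239 m

6.2239 m


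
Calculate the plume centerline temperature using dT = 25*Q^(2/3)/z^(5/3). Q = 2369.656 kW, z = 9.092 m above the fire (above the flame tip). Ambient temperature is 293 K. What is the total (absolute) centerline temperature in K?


Q^(2/3) = 177.74
z^(5/3) = 39.606
dT = 25 * 177.74 / 39.606 = 112.19 K
T = 293 + 112.19 = 405.19 K

405.19 K


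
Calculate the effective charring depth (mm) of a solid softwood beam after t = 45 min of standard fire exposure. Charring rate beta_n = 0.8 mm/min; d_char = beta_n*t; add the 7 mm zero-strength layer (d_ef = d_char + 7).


d_char = 0.8 * 45 = 36 mm
d_ef = 36 + 1.0*7 = 43 mm

43 mm


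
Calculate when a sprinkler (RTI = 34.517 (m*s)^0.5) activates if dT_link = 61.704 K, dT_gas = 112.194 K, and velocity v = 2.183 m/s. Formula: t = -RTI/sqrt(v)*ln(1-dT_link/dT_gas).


dT_link/dT_gas = 0.54998
ln(1 - 0.54998) = -0.79845
t = -34.517 / sqrt(2.183) * -0.79845 = 18.653 s

18.653 s


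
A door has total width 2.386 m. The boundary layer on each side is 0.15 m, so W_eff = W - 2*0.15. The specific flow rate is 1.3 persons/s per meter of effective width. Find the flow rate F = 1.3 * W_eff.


W_eff = 2.386 - 0.30 = 2.086 m
F = 1.3 * 2.086 = 2.7118 persons/s

2.7118 persons/s


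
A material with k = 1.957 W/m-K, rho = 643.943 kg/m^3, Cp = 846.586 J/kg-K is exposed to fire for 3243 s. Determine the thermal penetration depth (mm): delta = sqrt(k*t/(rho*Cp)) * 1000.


alpha = 1.957 / (643.943 * 846.586) = 3.5898e-06 m^2/s
alpha * t = 0.011642
delta = sqrt(0.011642) * 1000 = 107.90 mm

107.90 mm


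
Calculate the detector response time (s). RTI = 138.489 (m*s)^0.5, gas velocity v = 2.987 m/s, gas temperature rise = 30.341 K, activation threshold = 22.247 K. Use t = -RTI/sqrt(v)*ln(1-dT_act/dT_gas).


dT_act/dT_gas = 0.73323
ln(1 - 0.73323) = -1.3214
t = -138.489 / sqrt(2.987) * -1.3214 = 105.88 s

105.88 s


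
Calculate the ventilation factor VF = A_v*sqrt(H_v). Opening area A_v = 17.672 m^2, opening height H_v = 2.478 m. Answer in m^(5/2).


sqrt(H_v) = 1.5742
VF = 17.672 * 1.5742 = 27.819 m^(5/2)

27.819 m^(5/2)


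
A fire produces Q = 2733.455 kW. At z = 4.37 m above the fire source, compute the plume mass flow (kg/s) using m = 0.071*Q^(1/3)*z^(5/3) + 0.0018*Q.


Q^(1/3) = 13.982
z^(5/3) = 11.681
First term = 0.071 * 13.982 * 11.681 = 11.596
Second term = 0.0018 * 2733.455 = 4.9202
m = 16.516 kg/s

16.516 kg/s


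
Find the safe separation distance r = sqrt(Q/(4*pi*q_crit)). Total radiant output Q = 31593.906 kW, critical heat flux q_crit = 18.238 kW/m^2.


4*pi*q_crit = 229.19
Q/(4*pi*q_crit) = 137.85
r = sqrt(137.85) = 11.741 m

11.741 m


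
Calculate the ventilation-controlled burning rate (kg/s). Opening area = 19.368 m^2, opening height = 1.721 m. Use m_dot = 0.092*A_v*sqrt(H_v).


sqrt(H_v) = 1.3119
m_dot = 0.092 * 19.368 * 1.3119 = 2.3376 kg/s

2.3376 kg/s


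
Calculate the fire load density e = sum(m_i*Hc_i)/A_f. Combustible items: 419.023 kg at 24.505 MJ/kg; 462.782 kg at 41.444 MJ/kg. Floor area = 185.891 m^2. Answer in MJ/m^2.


Total energy = 419.023*24.505 + 462.782*41.444
= 10268.16 + 19179.54
= 29447.70 MJ
e = 29447.70 / 185.891 = 158.41 MJ/m^2

158.41 MJ/m^2


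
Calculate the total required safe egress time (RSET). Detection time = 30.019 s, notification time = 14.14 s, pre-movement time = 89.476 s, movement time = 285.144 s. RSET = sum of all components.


Total = 30.019 + 14.14 + 89.476 + 285.144 = 418.779 s

418.779 s


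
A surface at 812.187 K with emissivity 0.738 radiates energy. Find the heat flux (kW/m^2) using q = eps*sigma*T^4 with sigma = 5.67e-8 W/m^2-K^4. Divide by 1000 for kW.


T^4 = 4.3514e+11
q = 0.738 * 5.67e-8 * 4.3514e+11 / 1000 = 18.208 kW/m^2

18.208 kW/m^2


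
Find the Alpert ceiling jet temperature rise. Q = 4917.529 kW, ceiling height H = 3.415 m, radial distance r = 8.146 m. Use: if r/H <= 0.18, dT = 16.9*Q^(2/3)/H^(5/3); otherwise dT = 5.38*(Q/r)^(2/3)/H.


r/H = 8.146 / 3.415 = 2.3854
r/H > 0.18, so dT = 5.38*(Q/r)^(2/3)/H
Q/r = 603.67
(Q/r)^(2/3) = 71.428
dT = 5.38 * 71.428 / 3.415 = 112.53 K

112.53 K


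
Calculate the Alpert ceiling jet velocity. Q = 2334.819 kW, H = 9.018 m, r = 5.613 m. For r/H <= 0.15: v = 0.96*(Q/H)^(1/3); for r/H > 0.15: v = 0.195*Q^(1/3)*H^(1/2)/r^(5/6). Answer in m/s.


r/H = 5.613 / 9.018 = 0.62242
r/H > 0.15, so v = 0.195*Q^(1/3)*H^(1/2)/r^(5/6)
Q^(1/3) = 13.266
H^(1/2) = 3.0030
r^(5/6) = 4.2105
v = 0.195 * 13.266 * 3.0030 / 4.2105 = 1.8451 m/s

1.8451 m/s


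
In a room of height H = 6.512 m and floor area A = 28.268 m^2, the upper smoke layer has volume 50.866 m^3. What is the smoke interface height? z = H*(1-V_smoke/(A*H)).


V/(A*H) = 0.27632
1 - 0.27632 = 0.72368
z = 6.512 * 0.72368 = 4.7126 m

4.7126 m


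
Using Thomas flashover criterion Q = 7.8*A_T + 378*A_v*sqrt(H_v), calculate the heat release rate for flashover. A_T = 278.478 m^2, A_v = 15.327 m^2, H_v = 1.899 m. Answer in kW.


7.8*A_T = 2172.1
sqrt(H_v) = 1.3780
378*A_v*sqrt(H_v) = 7983.8
Q = 2172.1 + 7983.8 = 10156 kW

10156 kW


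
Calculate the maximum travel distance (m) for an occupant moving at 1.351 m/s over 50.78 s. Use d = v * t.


d = 1.351 * 50.78 = 68.604 m

68.604 m


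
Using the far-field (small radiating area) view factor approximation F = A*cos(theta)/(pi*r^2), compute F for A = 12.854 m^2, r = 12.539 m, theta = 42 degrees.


cos(42 deg) = 0.74314
pi*r^2 = 493.94
F = 12.854 * 0.74314 / 493.94 = 0.019339

0.019339


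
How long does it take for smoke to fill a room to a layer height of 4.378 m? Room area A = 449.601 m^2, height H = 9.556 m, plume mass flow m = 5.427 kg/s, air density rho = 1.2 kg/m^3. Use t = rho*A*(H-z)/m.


H - z = 5.178 m
t = 1.2 * 449.601 * 5.178 / 5.427 = 514.77 s

514.77 s


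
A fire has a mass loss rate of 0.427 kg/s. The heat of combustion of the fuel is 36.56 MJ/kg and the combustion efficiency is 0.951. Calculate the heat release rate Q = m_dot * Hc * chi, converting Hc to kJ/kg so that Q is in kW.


Hc = 36.56 MJ/kg = 36.56 * 1000 kJ/kg = 36560 kJ/kg
Q = 0.427 kg/s * 36560 kJ/kg * 0.951 = 14846 kW

14846 kW


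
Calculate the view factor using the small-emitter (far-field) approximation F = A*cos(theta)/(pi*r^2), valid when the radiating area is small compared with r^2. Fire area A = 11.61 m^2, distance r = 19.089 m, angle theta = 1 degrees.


cos(1 deg) = 0.99985
pi*r^2 = 1144.8
F = 11.61 * 0.99985 / 1144.8 = 0.010140

0.010140


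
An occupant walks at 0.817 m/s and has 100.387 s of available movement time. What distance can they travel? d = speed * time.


d = 0.817 * 100.387 = 82.016 m

82.016 m


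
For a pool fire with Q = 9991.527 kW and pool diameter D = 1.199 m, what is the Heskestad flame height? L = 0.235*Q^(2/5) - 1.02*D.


Q^(2/5) = 39.797
0.235 * Q^(2/5) = 9.3523
1.02 * D = 1.2230
L = 8.1294 m

8.1294 m


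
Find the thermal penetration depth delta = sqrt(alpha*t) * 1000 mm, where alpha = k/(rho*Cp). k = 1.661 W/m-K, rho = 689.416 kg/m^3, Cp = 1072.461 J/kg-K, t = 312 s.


alpha = 1.661 / (689.416 * 1072.461) = 2.2465e-06 m^2/s
alpha * t = 0.00070091
delta = sqrt(0.00070091) * 1000 = 26.475 mm

26.475 mm


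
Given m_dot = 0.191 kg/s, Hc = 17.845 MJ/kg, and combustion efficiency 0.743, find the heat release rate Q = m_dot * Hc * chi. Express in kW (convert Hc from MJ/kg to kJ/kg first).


Hc = 17.845 MJ/kg = 17.845 * 1000 kJ/kg = 17845 kJ/kg
Q = 0.191 kg/s * 17845 kJ/kg * 0.743 = 2532.4 kW

2532.4 kW


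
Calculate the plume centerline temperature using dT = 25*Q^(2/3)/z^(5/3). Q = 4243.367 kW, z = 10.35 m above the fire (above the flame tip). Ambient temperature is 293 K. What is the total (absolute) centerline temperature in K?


Q^(2/3) = 262.10
z^(5/3) = 49.155
dT = 25 * 262.10 / 49.155 = 133.31 K
T = 293 + 133.31 = 426.31 K

426.31 K


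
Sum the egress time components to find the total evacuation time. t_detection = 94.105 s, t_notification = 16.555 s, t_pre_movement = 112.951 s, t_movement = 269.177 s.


Total = 94.105 + 16.555 + 112.951 + 269.177 = 492.788 s

492.788 s


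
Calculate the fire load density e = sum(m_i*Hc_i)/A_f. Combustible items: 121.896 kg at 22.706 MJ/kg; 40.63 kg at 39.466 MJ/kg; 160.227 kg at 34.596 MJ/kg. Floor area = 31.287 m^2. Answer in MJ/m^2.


Total energy = 121.896*22.706 + 40.63*39.466 + 160.227*34.596
= 2767.771 + 1603.504 + 5543.213
= 9914.487 MJ
e = 9914.487 / 31.287 = 316.89 MJ/m^2

316.89 MJ/m^2


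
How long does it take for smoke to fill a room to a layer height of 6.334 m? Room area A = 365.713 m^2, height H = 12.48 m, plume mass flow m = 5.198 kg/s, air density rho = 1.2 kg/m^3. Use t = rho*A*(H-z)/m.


H - z = 6.146 m
t = 1.2 * 365.713 * 6.146 / 5.198 = 518.89 s

518.89 s


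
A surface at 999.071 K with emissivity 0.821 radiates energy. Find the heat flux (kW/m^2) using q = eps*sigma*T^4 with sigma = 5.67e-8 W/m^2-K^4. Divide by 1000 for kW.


T^4 = 9.9629e+11
q = 0.821 * 5.67e-8 * 9.9629e+11 / 1000 = 46.378 kW/m^2

46.378 kW/m^2


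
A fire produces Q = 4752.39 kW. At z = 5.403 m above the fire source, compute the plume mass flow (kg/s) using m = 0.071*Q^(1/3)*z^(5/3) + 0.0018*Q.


Q^(1/3) = 16.813
z^(5/3) = 16.636
First term = 0.071 * 16.813 * 16.636 = 19.859
Second term = 0.0018 * 4752.39 = 8.5543
m = 28.413 kg/s

28.413 kg/s


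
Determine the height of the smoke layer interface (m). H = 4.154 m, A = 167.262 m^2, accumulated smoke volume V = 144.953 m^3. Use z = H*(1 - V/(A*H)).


V/(A*H) = 0.20862
1 - 0.20862 = 0.79138
z = 4.154 * 0.79138 = 3.2874 m

3.2874 m


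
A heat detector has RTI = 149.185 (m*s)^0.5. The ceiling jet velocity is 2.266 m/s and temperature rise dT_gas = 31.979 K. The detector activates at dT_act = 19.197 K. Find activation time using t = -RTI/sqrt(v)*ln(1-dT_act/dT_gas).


dT_act/dT_gas = 0.60030
ln(1 - 0.60030) = -0.91704
t = -149.185 / sqrt(2.266) * -0.91704 = 90.883 s

90.883 s


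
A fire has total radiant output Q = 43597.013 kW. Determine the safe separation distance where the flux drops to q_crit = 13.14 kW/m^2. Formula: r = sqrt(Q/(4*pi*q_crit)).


4*pi*q_crit = 165.12
Q/(4*pi*q_crit) = 264.03
r = sqrt(264.03) = 16.249 m

16.249 m


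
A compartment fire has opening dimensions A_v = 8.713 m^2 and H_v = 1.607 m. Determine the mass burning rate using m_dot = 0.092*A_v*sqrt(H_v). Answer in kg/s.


sqrt(H_v) = 1.2677
m_dot = 0.092 * 8.713 * 1.2677 = 1.0162 kg/s

1.0162 kg/s


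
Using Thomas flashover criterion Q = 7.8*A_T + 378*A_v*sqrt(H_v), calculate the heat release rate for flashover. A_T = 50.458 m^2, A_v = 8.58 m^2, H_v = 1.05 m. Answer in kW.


7.8*A_T = 393.57
sqrt(H_v) = 1.0247
378*A_v*sqrt(H_v) = 3323.3
Q = 393.57 + 3323.3 = 3716.9 kW

3716.9 kW


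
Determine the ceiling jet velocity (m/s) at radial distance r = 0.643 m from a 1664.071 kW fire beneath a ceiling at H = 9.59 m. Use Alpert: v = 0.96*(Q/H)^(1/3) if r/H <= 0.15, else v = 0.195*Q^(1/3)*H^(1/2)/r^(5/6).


r/H = 0.643 / 9.59 = 0.067049
r/H <= 0.15, so v = 0.96*(Q/H)^(1/3)
Q/H = 173.52
(Q/H)^(1/3) = 5.5776
v = 0.96 * 5.5776 = 5.3545 m/s

5.3545 m/s


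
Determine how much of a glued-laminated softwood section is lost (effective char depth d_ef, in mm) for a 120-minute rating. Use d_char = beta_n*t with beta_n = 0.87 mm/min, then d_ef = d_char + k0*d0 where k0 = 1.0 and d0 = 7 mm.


d_char = 0.87 * 120 = 104.4 mm
d_ef = 104.4 + 1.0*7 = 111.4 mm

111.4 mm


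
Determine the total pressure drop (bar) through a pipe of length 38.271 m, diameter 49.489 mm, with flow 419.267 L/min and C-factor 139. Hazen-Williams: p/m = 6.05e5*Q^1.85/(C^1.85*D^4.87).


Q^1.85 = 71057
C^1.85 = 9216.7
D^4.87 = 1.7875e+08
p/m = 0.026093 bar/m
p_total = 0.026093 * 38.271 = 0.99862 bar

0.99862 bar


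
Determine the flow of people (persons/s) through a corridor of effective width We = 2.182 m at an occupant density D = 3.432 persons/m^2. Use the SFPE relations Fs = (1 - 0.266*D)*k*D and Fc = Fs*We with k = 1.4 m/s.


1 - 0.266*D = 1 - 0.266*3.432 = 0.087088
Fs = 0.087088 * 1.4 * 3.432 = 0.41844 persons/(s*m)
Fc = 0.41844 * 2.182 = 0.91304 persons/s

0.91304 persons/s


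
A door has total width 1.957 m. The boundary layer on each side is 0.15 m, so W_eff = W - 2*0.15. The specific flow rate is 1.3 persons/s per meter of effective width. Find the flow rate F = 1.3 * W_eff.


W_eff = 1.957 - 0.30 = 1.657 m
F = 1.3 * 1.657 = 2.1541 persons/s

2.1541 persons/s


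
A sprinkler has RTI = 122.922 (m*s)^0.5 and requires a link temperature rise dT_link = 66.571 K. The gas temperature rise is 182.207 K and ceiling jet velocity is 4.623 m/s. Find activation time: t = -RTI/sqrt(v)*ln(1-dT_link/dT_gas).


dT_link/dT_gas = 0.36536
ln(1 - 0.36536) = -0.45470
t = -122.922 / sqrt(4.623) * -0.45470 = 25.995 s

25.995 s


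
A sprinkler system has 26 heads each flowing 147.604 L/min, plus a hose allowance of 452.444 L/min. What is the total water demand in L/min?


Sprinkler demand = 26 * 147.604 = 3837.704 L/min
Total = 3837.704 + 452.444 = 4290.148 L/min

4290.148 L/min


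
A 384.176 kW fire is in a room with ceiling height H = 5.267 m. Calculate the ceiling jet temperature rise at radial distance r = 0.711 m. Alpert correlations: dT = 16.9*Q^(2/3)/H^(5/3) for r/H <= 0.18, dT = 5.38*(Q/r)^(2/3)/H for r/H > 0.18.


r/H = 0.711 / 5.267 = 0.13499
r/H <= 0.18, so dT = 16.9*Q^(2/3)/H^(5/3)
Q^(2/3) = 52.847
H^(5/3) = 15.944
dT = 16.9 * 52.847 / 15.944 = 56.015 K

56.015 K


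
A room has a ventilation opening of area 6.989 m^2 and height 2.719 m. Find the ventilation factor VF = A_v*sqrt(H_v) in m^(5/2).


sqrt(H_v) = 1.6489
VF = 6.989 * 1.6489 = 11.524 m^(5/2)

11.524 m^(5/2)


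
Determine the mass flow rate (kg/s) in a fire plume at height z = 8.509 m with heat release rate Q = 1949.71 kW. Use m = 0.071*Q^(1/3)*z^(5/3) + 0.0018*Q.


Q^(1/3) = 12.493
z^(5/3) = 35.465
First term = 0.071 * 12.493 * 35.465 = 31.457
Second term = 0.0018 * 1949.71 = 3.5095
m = 34.966 kg/s

34.966 kg/s


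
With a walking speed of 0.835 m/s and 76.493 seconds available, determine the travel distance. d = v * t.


d = 0.835 * 76.493 = 63.872 m

63.872 m


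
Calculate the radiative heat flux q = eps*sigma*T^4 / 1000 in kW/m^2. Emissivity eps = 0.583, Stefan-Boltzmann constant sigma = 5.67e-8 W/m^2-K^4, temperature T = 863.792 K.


T^4 = 5.5672e+11
q = 0.583 * 5.67e-8 * 5.5672e+11 / 1000 = 18.403 kW/m^2

18.403 kW/m^2


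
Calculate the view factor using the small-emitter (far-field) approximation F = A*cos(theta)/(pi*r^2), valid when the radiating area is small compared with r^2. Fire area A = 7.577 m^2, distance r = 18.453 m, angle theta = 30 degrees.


cos(30 deg) = 0.86603
pi*r^2 = 1069.8
F = 7.577 * 0.86603 / 1069.8 = 0.0061340

0.0061340


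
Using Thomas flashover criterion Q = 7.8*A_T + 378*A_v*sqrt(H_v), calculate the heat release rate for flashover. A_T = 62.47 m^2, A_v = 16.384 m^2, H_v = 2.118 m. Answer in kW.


7.8*A_T = 487.266
sqrt(H_v) = 1.4553
378*A_v*sqrt(H_v) = 9013.1
Q = 487.266 + 9013.1 = 9500.4 kW

9500.4 kW


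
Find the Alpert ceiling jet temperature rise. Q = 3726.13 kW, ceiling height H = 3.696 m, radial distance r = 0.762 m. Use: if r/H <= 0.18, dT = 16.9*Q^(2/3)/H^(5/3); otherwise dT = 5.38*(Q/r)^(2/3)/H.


r/H = 0.762 / 3.696 = 0.20617
r/H > 0.18, so dT = 5.38*(Q/r)^(2/3)/H
Q/r = 4889.9
(Q/r)^(2/3) = 288.09
dT = 5.38 * 288.09 / 3.696 = 419.36 K

419.36 K


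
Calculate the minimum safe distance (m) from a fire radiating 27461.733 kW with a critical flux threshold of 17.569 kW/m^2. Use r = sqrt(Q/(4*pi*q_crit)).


4*pi*q_crit = 220.78
Q/(4*pi*q_crit) = 124.39
r = sqrt(124.39) = 11.153 m

11.153 m


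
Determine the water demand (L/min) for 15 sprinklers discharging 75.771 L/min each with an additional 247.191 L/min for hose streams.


Sprinkler demand = 15 * 75.771 = 1136.565 L/min
Total = 1136.565 + 247.191 = 1383.756 L/min

1383.756 L/min


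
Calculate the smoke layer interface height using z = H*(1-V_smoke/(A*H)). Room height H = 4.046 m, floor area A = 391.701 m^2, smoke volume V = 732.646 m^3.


V/(A*H) = 0.46229
1 - 0.46229 = 0.53771
z = 4.046 * 0.53771 = 2.1756 m

2.1756 m


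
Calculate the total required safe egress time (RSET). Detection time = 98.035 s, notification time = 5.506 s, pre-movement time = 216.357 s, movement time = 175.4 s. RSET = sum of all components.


Total = 98.035 + 5.506 + 216.357 + 175.4 = 495.298 s

495.298 s


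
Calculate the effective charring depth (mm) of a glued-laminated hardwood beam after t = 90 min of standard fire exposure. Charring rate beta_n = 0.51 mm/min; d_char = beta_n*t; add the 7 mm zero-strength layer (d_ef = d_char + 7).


d_char = 0.51 * 90 = 45.9 mm
d_ef = 45.9 + 1.0*7 = 52.9 mm

52.9 mm


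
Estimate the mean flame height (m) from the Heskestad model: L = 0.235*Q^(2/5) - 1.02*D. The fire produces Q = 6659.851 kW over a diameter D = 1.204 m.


Q^(2/5) = 33.837
0.235 * Q^(2/5) = 7.9516
1.02 * D = 1.2281
L = 6.7235 m

6.7235 m


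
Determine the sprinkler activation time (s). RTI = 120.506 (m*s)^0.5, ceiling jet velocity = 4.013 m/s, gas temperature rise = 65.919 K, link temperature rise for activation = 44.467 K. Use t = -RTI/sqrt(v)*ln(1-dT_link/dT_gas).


dT_link/dT_gas = 0.67457
ln(1 - 0.67457) = -1.1226
t = -120.506 / sqrt(4.013) * -1.1226 = 67.531 s

67.531 s


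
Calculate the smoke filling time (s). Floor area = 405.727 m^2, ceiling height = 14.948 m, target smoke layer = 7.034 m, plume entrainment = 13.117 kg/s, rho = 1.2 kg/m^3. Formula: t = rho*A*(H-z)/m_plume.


H - z = 7.914 m
t = 1.2 * 405.727 * 7.914 / 13.117 = 293.75 s

293.75 s


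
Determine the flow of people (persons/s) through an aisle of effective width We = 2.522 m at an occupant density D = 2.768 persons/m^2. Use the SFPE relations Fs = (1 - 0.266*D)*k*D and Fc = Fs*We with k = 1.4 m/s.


1 - 0.266*D = 1 - 0.266*2.768 = 0.26371
Fs = 0.26371 * 1.4 * 2.768 = 1.0219 persons/(s*m)
Fc = 1.0219 * 2.522 = 2.5773 persons/s

2.5773 persons/s


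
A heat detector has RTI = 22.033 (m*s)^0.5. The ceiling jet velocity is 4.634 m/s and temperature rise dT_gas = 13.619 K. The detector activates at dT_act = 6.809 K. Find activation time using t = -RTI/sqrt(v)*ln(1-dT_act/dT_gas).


dT_act/dT_gas = 0.49996
ln(1 - 0.49996) = -0.69307
t = -22.033 / sqrt(4.634) * -0.69307 = 7.0937 s

7.0937 s


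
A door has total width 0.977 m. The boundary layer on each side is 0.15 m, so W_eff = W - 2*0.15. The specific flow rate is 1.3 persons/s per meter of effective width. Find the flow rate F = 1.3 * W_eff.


W_eff = 0.977 - 0.30 = 0.677 m
F = 1.3 * 0.677 = 0.88010 persons/s

0.88010 persons/s


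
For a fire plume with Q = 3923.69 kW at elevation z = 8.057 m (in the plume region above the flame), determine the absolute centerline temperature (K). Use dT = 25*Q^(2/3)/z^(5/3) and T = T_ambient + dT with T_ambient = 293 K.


Q^(2/3) = 248.77
z^(5/3) = 32.381
dT = 25 * 248.77 / 32.381 = 192.06 K
T = 293 + 192.06 = 485.06 K

485.06 K


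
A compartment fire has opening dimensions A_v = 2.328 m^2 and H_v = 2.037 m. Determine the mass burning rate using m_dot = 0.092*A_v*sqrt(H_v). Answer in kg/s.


sqrt(H_v) = 1.4272
m_dot = 0.092 * 2.328 * 1.4272 = 0.30568 kg/s

0.30568 kg/s


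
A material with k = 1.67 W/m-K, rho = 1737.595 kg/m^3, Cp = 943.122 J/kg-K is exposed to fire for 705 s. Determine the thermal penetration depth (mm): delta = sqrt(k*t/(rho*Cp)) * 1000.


alpha = 1.67 / (1737.595 * 943.122) = 1.0191e-06 m^2/s
alpha * t = 0.00071844
delta = sqrt(0.00071844) * 1000 = 26.804 mm

26.804 mm


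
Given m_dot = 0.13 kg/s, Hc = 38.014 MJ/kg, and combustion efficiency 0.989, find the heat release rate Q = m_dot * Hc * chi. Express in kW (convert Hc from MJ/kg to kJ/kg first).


Hc = 38.014 MJ/kg = 38.014 * 1000 kJ/kg = 38014 kJ/kg
Q = 0.13 kg/s * 38014 kJ/kg * 0.989 = 4887.5 kW

4887.5 kW


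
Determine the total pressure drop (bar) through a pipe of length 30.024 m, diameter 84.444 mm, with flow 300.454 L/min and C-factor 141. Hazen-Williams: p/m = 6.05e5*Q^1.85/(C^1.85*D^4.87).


Q^1.85 = 38361
C^1.85 = 9463.6
D^4.87 = 2.4121e+09
p/m = 0.0010167 bar/m
p_total = 0.0010167 * 30.024 = 0.030526 bar

0.030526 bar


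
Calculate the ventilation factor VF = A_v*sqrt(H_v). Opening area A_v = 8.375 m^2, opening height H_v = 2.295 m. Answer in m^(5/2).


sqrt(H_v) = 1.5149
VF = 8.375 * 1.5149 = 12.688 m^(5/2)

12.688 m^(5/2)


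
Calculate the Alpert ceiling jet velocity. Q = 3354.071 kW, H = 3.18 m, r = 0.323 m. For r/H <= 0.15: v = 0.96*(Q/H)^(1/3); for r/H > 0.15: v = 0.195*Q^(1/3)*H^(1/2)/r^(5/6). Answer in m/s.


r/H = 0.323 / 3.18 = 0.10157
r/H <= 0.15, so v = 0.96*(Q/H)^(1/3)
Q/H = 1054.7
(Q/H)^(1/3) = 10.179
v = 0.96 * 10.179 = 9.7721 m/s

9.7721 m/s


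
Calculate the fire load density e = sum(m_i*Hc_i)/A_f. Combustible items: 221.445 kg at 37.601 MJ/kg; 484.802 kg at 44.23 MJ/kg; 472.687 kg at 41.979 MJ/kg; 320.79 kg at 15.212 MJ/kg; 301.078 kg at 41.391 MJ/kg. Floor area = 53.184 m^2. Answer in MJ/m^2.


Total energy = 221.445*37.601 + 484.802*44.23 + 472.687*41.979 + 320.79*15.212 + 301.078*41.391
= 8326.553 + 21442.79 + 19842.93 + 4879.857 + 12461.92
= 66954.05 MJ
e = 66954.05 / 53.184 = 1258.9 MJ/m^2

1258.9 MJ/m^2


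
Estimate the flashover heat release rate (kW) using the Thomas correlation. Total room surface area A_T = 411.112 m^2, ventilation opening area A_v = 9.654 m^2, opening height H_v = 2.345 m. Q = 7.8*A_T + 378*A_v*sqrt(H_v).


7.8*A_T = 3206.7
sqrt(H_v) = 1.5313
378*A_v*sqrt(H_v) = 5588.2
Q = 3206.7 + 5588.2 = 8794.9 kW

8794.9 kW


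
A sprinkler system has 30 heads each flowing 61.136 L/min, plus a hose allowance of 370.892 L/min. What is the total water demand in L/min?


Sprinkler demand = 30 * 61.136 = 1834.08 L/min
Total = 1834.08 + 370.892 = 2204.972 L/min

2204.972 L/min


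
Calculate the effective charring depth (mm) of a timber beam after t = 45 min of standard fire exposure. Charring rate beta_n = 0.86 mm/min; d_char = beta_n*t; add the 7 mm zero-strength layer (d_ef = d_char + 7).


d_char = 0.86 * 45 = 38.7 mm
d_ef = 38.7 + 1.0*7 = 45.7 mm

45.7 mm


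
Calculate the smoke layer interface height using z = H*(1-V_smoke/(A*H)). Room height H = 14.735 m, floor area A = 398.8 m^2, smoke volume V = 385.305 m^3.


V/(A*H) = 0.065569
1 - 0.065569 = 0.93443
z = 14.735 * 0.93443 = 13.769 m

13.769 m


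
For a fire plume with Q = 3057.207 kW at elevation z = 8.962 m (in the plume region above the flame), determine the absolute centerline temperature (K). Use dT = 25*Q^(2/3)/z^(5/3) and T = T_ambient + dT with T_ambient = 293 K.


Q^(2/3) = 210.64
z^(5/3) = 38.667
dT = 25 * 210.64 / 38.667 = 136.19 K
T = 293 + 136.19 = 429.19 K

429.19 K


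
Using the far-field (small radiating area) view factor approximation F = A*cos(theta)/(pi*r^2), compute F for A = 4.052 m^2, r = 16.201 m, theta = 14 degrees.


cos(14 deg) = 0.97030
pi*r^2 = 824.58
F = 4.052 * 0.97030 / 824.58 = 0.0047680

0.0047680


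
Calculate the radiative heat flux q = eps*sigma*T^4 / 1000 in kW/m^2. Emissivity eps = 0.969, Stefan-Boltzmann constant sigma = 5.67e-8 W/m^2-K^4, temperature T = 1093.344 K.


T^4 = 1.4290e+12
q = 0.969 * 5.67e-8 * 1.4290e+12 / 1000 = 78.512 kW/m^2

78.512 kW/m^2


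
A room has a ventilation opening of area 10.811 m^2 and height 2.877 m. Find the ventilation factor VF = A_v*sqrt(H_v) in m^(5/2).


sqrt(H_v) = 1.6962
VF = 10.811 * 1.6962 = 18.337 m^(5/2)

18.337 m^(5/2)


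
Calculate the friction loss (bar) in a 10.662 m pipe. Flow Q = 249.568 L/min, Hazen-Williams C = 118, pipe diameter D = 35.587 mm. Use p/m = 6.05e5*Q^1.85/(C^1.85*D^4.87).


Q^1.85 = 27214
C^1.85 = 6807.4
D^4.87 = 3.5875e+07
p/m = 0.067419 bar/m
p_total = 0.067419 * 10.662 = 0.71882 bar

0.71882 bar


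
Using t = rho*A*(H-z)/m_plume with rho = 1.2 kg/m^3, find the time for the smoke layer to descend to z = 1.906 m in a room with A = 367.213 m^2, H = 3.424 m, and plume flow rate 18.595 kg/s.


H - z = 1.518 m
t = 1.2 * 367.213 * 1.518 / 18.595 = 35.973 s

35.973 s


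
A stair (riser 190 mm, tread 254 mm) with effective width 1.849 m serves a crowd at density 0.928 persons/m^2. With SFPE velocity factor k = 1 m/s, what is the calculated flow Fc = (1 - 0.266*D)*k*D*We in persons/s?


1 - 0.266*D = 1 - 0.266*0.928 = 0.75315
Fs = 0.75315 * 1 * 0.928 = 0.69893 persons/(s*m)
Fc = 0.69893 * 1.849 = 1.2923 persons/s

1.2923 persons/s


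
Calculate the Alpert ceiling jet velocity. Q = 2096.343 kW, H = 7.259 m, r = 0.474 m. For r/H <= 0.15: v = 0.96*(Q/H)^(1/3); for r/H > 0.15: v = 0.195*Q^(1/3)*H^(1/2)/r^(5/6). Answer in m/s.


r/H = 0.474 / 7.259 = 0.065298
r/H <= 0.15, so v = 0.96*(Q/H)^(1/3)
Q/H = 288.79
(Q/H)^(1/3) = 6.6099
v = 0.96 * 6.6099 = 6.3455 m/s

6.3455 m/s


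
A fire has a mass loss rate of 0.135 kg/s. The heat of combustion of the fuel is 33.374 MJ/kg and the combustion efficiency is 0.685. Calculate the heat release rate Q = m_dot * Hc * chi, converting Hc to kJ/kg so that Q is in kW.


Hc = 33.374 MJ/kg = 33.374 * 1000 kJ/kg = 33374 kJ/kg
Q = 0.135 kg/s * 33374 kJ/kg * 0.685 = 3086.3 kW

3086.3 kW


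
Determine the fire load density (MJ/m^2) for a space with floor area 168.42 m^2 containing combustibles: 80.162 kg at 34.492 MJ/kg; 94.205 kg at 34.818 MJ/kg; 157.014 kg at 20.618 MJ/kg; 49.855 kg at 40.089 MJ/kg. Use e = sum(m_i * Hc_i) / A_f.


Total energy = 80.162*34.492 + 94.205*34.818 + 157.014*20.618 + 49.855*40.089
= 2764.948 + 3280.030 + 3237.315 + 1998.637
= 11280.93 MJ
e = 11280.93 / 168.42 = 66.981 MJ/m^2

66.981 MJ/m^2


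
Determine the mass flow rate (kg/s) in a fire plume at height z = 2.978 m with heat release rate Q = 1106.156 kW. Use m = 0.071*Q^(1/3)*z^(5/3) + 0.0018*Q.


Q^(1/3) = 10.342
z^(5/3) = 6.1642
First term = 0.071 * 10.342 * 6.1642 = 4.5262
Second term = 0.0018 * 1106.156 = 1.9911
m = 6.5173 kg/s

6.5173 kg/s


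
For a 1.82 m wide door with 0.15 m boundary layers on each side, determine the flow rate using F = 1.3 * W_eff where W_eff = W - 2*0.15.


W_eff = 1.82 - 0.30 = 1.52 m
F = 1.3 * 1.52 = 1.976 persons/s

1.976 persons/s


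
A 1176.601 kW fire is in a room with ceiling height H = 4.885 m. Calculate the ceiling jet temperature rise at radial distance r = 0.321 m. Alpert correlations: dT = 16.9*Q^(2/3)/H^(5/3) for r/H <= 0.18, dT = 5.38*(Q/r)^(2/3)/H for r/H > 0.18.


r/H = 0.321 / 4.885 = 0.065711
r/H <= 0.18, so dT = 16.9*Q^(2/3)/H^(5/3)
Q^(2/3) = 111.45
H^(5/3) = 14.064
dT = 16.9 * 111.45 / 14.064 = 133.93 K

133.93 K


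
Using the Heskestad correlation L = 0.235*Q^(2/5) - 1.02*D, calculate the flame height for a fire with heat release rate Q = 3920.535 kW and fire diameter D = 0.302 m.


Q^(2/5) = 27.374
0.235 * Q^(2/5) = 6.4329
1.02 * D = 0.30804
L = 6.1248 m

6.1248 m


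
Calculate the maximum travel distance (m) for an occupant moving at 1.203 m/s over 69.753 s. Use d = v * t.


d = 1.203 * 69.753 = 83.913 m

83.913 m


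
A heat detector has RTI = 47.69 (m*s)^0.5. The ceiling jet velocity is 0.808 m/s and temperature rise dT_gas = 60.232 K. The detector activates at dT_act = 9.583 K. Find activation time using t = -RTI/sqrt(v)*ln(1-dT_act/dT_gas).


dT_act/dT_gas = 0.15910
ln(1 - 0.15910) = -0.17328
t = -47.69 / sqrt(0.808) * -0.17328 = 9.1935 s

9.1935 s


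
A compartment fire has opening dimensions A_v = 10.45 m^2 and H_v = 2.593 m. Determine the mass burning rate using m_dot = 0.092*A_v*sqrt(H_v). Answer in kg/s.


sqrt(H_v) = 1.6103
m_dot = 0.092 * 10.45 * 1.6103 = 1.5481 kg/s

1.5481 kg/s


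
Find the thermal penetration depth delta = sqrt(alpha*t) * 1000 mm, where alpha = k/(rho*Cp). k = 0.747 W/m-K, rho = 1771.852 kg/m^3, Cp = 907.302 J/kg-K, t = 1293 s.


alpha = 0.747 / (1771.852 * 907.302) = 4.6467e-07 m^2/s
alpha * t = 0.00060081
delta = sqrt(0.00060081) * 1000 = 24.512 mm

24.512 mm


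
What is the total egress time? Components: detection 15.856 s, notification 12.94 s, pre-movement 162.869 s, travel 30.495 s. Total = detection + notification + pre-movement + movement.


Total = 15.856 + 12.94 + 162.869 + 30.495 = 222.16 s

222.16 s


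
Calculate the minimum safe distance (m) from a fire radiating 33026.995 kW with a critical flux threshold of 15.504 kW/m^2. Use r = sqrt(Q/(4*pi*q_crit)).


4*pi*q_crit = 194.83
Q/(4*pi*q_crit) = 169.52
r = sqrt(169.52) = 13.020 m

13.020 m


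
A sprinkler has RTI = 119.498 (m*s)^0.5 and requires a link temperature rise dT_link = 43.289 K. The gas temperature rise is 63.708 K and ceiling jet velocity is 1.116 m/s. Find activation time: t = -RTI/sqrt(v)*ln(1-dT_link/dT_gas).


dT_link/dT_gas = 0.67949
ln(1 - 0.67949) = -1.1378
t = -119.498 / sqrt(1.116) * -1.1378 = 128.71 s

128.71 s


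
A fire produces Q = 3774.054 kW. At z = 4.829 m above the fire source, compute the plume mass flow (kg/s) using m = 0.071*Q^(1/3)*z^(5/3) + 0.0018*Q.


Q^(1/3) = 15.569
z^(5/3) = 13.796
First term = 0.071 * 15.569 * 13.796 = 15.251
Second term = 0.0018 * 3774.054 = 6.7933
m = 22.044 kg/s

22.044 kg/s


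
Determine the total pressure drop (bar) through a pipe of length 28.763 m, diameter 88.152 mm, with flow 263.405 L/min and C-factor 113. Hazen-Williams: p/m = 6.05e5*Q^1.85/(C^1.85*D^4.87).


Q^1.85 = 30071
C^1.85 = 6283.4
D^4.87 = 2.9736e+09
p/m = 0.00097372 bar/m
p_total = 0.00097372 * 28.763 = 0.028007 bar

0.028007 bar


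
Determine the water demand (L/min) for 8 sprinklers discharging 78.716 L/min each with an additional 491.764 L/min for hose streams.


Sprinkler demand = 8 * 78.716 = 629.728 L/min
Total = 629.728 + 491.764 = 1121.492 L/min

1121.492 L/min


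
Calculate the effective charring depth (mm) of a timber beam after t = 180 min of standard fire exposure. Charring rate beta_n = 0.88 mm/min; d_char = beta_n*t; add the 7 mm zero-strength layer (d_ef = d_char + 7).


d_char = 0.88 * 180 = 158.4 mm
d_ef = 158.4 + 1.0*7 = 165.4 mm

165.4 mm


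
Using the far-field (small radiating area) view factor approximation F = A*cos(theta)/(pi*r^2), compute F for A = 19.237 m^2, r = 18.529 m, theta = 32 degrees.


cos(32 deg) = 0.84805
pi*r^2 = 1078.6
F = 19.237 * 0.84805 / 1078.6 = 0.015125

0.015125


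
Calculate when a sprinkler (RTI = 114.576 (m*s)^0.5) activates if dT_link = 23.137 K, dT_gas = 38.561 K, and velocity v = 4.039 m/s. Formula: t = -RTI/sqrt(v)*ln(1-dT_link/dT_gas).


dT_link/dT_gas = 0.60001
ln(1 - 0.60001) = -0.91632
t = -114.576 / sqrt(4.039) * -0.91632 = 52.240 s

52.240 s


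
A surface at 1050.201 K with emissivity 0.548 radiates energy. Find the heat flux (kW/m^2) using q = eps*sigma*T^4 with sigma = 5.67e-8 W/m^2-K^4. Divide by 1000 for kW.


T^4 = 1.2164e+12
q = 0.548 * 5.67e-8 * 1.2164e+12 / 1000 = 37.797 kW/m^2

37.797 kW/m^2


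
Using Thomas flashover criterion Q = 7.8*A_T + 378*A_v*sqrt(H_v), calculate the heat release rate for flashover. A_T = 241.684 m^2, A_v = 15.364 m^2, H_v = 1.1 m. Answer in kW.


7.8*A_T = 1885.1
sqrt(H_v) = 1.0488
378*A_v*sqrt(H_v) = 6091.1
Q = 1885.1 + 6091.1 = 7976.2 kW

7976.2 kW


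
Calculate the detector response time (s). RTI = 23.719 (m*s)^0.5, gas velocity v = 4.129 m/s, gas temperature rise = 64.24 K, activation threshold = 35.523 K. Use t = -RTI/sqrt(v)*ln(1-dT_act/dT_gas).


dT_act/dT_gas = 0.55297
ln(1 - 0.55297) = -0.80514
t = -23.719 / sqrt(4.129) * -0.80514 = 9.3982 s

9.3982 s


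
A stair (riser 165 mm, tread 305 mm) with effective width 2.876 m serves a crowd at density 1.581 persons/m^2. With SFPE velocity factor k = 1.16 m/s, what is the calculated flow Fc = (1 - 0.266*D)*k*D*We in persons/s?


1 - 0.266*D = 1 - 0.266*1.581 = 0.57945
Fs = 0.57945 * 1.16 * 1.581 = 1.0627 persons/(s*m)
Fc = 1.0627 * 2.876 = 3.0563 persons/s

3.0563 persons/s


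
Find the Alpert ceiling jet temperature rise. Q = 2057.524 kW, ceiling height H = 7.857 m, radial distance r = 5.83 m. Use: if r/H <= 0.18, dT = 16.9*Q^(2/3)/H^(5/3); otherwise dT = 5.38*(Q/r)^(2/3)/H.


r/H = 5.83 / 7.857 = 0.74201
r/H > 0.18, so dT = 5.38*(Q/r)^(2/3)/H
Q/r = 352.92
(Q/r)^(2/3) = 49.940
dT = 5.38 * 49.940 / 7.857 = 34.196 K

34.196 K


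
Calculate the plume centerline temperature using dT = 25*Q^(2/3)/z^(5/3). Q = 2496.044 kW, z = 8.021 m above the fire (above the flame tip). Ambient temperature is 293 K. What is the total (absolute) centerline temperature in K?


Q^(2/3) = 184.01
z^(5/3) = 32.140
dT = 25 * 184.01 / 32.140 = 143.13 K
T = 293 + 143.13 = 436.13 K

436.13 K


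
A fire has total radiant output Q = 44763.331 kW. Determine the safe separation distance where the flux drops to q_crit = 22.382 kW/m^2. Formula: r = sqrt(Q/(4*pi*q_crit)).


4*pi*q_crit = 281.26
Q/(4*pi*q_crit) = 159.15
r = sqrt(159.15) = 12.616 m

12.616 m


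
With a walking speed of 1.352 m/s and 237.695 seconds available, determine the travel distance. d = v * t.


d = 1.352 * 237.695 = 321.36 m

321.36 m


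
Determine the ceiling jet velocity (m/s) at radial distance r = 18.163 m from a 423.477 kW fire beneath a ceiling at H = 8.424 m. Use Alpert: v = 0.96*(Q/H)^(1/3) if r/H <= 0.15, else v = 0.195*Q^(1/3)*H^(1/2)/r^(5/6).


r/H = 18.163 / 8.424 = 2.1561
r/H > 0.15, so v = 0.195*Q^(1/3)*H^(1/2)/r^(5/6)
Q^(1/3) = 7.5095
H^(1/2) = 2.9024
r^(5/6) = 11.203
v = 0.195 * 7.5095 * 2.9024 / 11.203 = 0.37939 m/s

0.37939 m/s


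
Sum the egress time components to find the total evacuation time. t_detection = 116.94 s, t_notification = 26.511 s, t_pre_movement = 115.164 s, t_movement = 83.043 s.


Total = 116.94 + 26.511 + 115.164 + 83.043 = 341.658 s

341.658 s


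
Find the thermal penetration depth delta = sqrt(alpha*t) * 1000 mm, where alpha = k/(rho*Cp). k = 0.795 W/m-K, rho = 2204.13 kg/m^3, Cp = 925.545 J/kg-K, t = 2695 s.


alpha = 0.795 / (2204.13 * 925.545) = 3.8970e-07 m^2/s
alpha * t = 0.0010502
delta = sqrt(0.0010502) * 1000 = 32.408 mm

32.408 mm


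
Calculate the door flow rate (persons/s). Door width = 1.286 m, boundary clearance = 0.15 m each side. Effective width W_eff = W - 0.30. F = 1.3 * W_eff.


W_eff = 1.286 - 0.30 = 0.986 m
F = 1.3 * 0.986 = 1.2818 persons/s

1.2818 persons/s


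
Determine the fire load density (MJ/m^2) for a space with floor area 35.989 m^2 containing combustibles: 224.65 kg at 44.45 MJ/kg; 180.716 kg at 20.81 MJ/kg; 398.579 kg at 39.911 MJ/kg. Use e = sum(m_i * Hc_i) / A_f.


Total energy = 224.65*44.45 + 180.716*20.81 + 398.579*39.911
= 9985.693 + 3760.700 + 15907.69
= 29654.08 MJ
e = 29654.08 / 35.989 = 823.98 MJ/m^2

823.98 MJ/m^2


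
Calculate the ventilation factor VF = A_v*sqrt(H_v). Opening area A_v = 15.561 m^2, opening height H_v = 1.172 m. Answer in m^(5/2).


sqrt(H_v) = 1.0826
VF = 15.561 * 1.0826 = 16.846 m^(5/2)

16.846 m^(5/2)


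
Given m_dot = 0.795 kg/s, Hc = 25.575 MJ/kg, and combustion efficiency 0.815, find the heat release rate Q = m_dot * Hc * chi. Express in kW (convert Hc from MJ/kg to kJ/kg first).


Hc = 25.575 MJ/kg = 25.575 * 1000 kJ/kg = 25575 kJ/kg
Q = 0.795 kg/s * 25575 kJ/kg * 0.815 = 16571 kW

16571 kW


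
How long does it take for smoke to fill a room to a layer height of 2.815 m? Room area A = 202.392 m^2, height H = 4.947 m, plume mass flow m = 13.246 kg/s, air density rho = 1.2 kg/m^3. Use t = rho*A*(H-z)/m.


H - z = 2.132 m
t = 1.2 * 202.392 * 2.132 / 13.246 = 39.091 s

39.091 s


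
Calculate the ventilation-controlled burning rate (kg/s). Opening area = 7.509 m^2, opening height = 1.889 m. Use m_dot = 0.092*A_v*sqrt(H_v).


sqrt(H_v) = 1.3744
m_dot = 0.092 * 7.509 * 1.3744 = 0.94948 kg/s

0.94948 kg/s


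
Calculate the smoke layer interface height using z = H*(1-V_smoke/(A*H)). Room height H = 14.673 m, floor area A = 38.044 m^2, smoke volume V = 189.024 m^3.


V/(A*H) = 0.33862
1 - 0.33862 = 0.66138
z = 14.673 * 0.66138 = 9.7044 m

9.7044 m


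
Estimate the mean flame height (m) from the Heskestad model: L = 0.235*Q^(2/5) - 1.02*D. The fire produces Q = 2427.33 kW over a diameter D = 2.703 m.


Q^(2/5) = 22.597
0.235 * Q^(2/5) = 5.3103
1.02 * D = 2.7571
L = 2.5532 m

2.5532 m


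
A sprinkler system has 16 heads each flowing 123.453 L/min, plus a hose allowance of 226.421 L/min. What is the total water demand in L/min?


Sprinkler demand = 16 * 123.453 = 1975.248 L/min
Total = 1975.248 + 226.421 = 2201.669 L/min

2201.669 L/min


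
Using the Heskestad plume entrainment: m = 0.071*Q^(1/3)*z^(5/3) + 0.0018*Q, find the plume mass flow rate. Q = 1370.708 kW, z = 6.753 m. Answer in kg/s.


Q^(1/3) = 11.108
z^(5/3) = 24.127
First term = 0.071 * 11.108 * 24.127 = 19.028
Second term = 0.0018 * 1370.708 = 2.4673
m = 21.496 kg/s

21.496 kg/s


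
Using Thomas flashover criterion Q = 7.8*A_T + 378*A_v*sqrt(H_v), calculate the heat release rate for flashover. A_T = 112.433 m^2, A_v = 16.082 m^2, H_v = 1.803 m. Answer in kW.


7.8*A_T = 876.98
sqrt(H_v) = 1.3428
378*A_v*sqrt(H_v) = 8162.6
Q = 876.98 + 8162.6 = 9039.6 kW

9039.6 kW


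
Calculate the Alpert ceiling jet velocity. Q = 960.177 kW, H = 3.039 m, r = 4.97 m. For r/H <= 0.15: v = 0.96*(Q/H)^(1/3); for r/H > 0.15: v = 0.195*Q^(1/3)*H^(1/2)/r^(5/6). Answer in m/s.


r/H = 4.97 / 3.039 = 1.6354
r/H > 0.15, so v = 0.195*Q^(1/3)*H^(1/2)/r^(5/6)
Q^(1/3) = 9.8655
H^(1/2) = 1.7433
r^(5/6) = 3.8045
v = 0.195 * 9.8655 * 1.7433 / 3.8045 = 0.88150 m/s

0.88150 m/s


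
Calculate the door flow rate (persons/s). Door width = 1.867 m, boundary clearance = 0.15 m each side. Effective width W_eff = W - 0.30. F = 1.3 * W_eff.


W_eff = 1.867 - 0.30 = 1.567 m
F = 1.3 * 1.567 = 2.0371 persons/s

2.0371 persons/s
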